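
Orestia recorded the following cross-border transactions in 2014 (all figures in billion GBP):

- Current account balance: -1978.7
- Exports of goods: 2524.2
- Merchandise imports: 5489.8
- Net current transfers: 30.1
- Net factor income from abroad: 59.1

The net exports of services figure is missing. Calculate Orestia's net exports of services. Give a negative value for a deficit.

897.7

Current account = goods balance + services balance + net primary income + net secondary income
Sum of the known components = -2876.4
Net exports of services = CA - (known components) = -1978.7 - (-2876.4) = 897.7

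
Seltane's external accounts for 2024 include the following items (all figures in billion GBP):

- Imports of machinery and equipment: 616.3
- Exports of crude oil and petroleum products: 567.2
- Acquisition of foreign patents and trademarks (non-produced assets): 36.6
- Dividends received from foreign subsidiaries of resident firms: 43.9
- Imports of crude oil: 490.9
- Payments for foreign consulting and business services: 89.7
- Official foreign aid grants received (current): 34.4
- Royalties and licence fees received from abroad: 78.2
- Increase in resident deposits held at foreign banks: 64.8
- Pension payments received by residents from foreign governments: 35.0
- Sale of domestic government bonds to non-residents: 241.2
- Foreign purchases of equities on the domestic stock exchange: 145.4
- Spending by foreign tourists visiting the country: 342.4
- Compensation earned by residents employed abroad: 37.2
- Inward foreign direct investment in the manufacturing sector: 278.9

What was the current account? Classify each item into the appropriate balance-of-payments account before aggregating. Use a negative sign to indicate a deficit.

-58.6

Goods: 567.2 - 490.9 - 616.3 = -540.0
Services: -89.7 + 342.4 + 78.2 = 330.9
Primary income: 37.2 + 43.9 = 81.1
Secondary income: 35.0 + 34.4 = 69.4
Current account = (-540.0) + 330.9 + 81.1 + 69.4 = -58.6
(Excluded from the current account — capital account: acquisition of foreign patents and trademarks (non-produced assets) 36.6; financial account: increase in resident deposits held at foreign banks 64.8, sale of domestic government bonds to non-residents 241.2, foreign purchases of equities on the domestic stock exchange 145.4, inward foreign direct investment in the manufacturing sector 278.9.)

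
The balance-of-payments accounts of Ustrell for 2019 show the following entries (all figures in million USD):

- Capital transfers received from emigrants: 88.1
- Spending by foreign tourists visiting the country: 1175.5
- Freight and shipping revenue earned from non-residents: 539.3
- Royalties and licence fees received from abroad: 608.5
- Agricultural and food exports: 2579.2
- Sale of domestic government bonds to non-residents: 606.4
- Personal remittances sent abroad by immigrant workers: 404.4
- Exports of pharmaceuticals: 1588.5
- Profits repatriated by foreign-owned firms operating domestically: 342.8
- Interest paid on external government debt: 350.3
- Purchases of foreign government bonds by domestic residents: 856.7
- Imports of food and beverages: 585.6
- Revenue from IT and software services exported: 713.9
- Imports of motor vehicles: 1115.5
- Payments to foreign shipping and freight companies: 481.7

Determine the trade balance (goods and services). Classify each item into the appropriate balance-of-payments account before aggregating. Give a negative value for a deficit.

5022.1

Goods: 1588.5 - 585.6 + 2579.2 - 1115.5 = 2466.6
Services: 713.9 + 1175.5 - 481.7 + 539.3 + 608.5 = 2555.5
Trade balance = 2466.6 + 2555.5 = 5022.1
(Excluded from the trade balance — capital account: capital transfers received from emigrants 88.1; financial account: sale of domestic government bonds to non-residents 606.4, purchases of foreign government bonds by domestic residents 856.7; secondary income: personal remittances sent abroad by immigrant workers 404.4; primary income: profits repatriated by foreign-owned firms operating domestically 342.8, interest paid on external government debt 350.3.)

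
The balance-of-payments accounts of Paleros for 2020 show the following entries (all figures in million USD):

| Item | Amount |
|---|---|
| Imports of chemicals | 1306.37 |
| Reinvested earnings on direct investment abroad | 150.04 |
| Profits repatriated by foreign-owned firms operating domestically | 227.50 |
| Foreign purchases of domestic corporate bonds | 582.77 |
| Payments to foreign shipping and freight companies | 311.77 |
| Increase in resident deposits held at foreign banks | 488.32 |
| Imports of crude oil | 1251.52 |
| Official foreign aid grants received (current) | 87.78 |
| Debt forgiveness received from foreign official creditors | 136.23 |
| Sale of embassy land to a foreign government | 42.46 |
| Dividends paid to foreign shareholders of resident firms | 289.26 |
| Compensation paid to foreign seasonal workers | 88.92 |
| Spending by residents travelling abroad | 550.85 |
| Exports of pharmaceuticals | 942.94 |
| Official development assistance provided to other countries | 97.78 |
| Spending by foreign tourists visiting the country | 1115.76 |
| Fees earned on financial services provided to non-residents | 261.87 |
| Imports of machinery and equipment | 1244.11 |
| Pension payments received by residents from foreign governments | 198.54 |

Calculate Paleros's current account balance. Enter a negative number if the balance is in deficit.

-2611.15

Goods: -1306.37 - 1251.52 - 1244.11 + 942.94 = -2859.06
Services: -311.77 + 1115.76 + 261.87 - 550.85 = 515.01
Primary income: -289.26 + 150.04 - 88.92 - 227.50 = -455.64
Secondary income: 198.54 - 97.78 + 87.78 = 188.54
Current account = (-2859.06) + 515.01 + (-455.64) + 188.54 = -2611.15
(Excluded from the current account — financial account: foreign purchases of domestic corporate bonds 582.77, increase in resident deposits held at foreign banks 488.32; capital account: debt forgiveness received from foreign official creditors 136.23, sale of embassy land to a foreign government 42.46.)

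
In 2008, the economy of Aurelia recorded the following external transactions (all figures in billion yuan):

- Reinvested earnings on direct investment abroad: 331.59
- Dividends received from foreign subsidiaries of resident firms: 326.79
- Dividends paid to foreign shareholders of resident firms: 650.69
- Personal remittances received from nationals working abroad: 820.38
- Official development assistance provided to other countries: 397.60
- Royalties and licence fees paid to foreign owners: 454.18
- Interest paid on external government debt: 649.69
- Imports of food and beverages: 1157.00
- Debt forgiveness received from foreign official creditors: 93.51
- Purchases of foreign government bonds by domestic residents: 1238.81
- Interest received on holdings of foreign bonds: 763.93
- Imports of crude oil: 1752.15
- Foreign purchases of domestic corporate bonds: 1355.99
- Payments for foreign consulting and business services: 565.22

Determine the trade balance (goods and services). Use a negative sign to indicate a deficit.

-3928.55

Goods: -1752.15 - 1157.00 = -2909.15
Services: -454.18 - 565.22 = -1019.40
Trade balance = -2909.15 + (-1019.40) = -3928.55
(Excluded from the trade balance — primary income: reinvested earnings on direct investment abroad 331.59, dividends received from foreign subsidiaries of resident firms 326.79, dividends paid to foreign shareholders of resident firms 650.69, interest paid on external government debt 649.69, interest received on holdings of foreign bonds 763.93; secondary income: personal remittances received from nationals working abroad 820.38, official development assistance provided to other countries 397.60; capital account: debt forgiveness received from foreign official creditors 93.51; financial account: purchases of foreign government bonds by domestic residents 1238.81, foreign purchases of domestic corporate bonds 1355.99.)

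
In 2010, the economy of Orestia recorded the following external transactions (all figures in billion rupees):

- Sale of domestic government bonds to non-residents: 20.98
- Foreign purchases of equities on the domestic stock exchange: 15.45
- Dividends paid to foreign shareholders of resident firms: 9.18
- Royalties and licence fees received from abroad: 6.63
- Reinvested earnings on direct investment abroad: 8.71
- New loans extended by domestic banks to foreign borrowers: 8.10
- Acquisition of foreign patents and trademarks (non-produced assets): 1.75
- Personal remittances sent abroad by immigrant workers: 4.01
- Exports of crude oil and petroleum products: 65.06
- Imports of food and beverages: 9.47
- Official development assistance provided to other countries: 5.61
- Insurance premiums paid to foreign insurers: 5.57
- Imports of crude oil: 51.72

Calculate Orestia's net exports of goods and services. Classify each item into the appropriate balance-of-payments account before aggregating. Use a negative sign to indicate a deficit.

4.93

Goods: -51.72 - 9.47 + 65.06 = 3.87
Services: -5.57 + 6.63 = 1.06
Trade balance = 3.87 + 1.06 = 4.93
(Excluded from the trade balance — financial account: sale of domestic government bonds to non-residents 20.98, foreign purchases of equities on the domestic stock exchange 15.45, new loans extended by domestic banks to foreign borrowers 8.10; primary income: dividends paid to foreign shareholders of resident firms 9.18, reinvested earnings on direct investment abroad 8.71; capital account: acquisition of foreign patents and trademarks (non-produced assets) 1.75; secondary income: personal remittances sent abroad by immigrant workers 4.01, official development assistance provided to other countries 5.61.)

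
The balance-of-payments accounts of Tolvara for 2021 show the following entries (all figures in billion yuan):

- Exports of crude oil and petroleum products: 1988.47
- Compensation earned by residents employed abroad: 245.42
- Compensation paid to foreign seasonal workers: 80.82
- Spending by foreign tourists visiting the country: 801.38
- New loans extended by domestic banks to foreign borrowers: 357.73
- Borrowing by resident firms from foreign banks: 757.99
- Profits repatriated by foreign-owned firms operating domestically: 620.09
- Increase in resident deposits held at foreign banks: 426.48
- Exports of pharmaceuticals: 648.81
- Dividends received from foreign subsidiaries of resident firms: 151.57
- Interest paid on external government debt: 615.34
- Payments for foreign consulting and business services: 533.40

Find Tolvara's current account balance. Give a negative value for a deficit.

1986.00

Goods: 648.81 + 1988.47 = 2637.28
Services: 801.38 - 533.40 = 267.98
Primary income: -620.09 + 245.42 + 151.57 - 80.82 - 615.34 = -919.26
Current account = 2637.28 + 267.98 + (-919.26) = 1986.00
(Excluded from the current account — financial account: new loans extended by domestic banks to foreign borrowers 357.73, borrowing by resident firms from foreign banks 757.99, increase in resident deposits held at foreign banks 426.48.)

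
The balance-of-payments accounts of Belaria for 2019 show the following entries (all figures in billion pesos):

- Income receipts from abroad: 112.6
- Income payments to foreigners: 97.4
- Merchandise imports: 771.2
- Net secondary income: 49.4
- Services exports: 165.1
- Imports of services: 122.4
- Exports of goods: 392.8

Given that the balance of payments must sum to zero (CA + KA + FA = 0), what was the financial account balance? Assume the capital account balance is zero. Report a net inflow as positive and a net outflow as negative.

271.1

Goods balance = 392.8 - 771.2 = -378.4
Services balance = 165.1 - 122.4 = 42.7
Trade balance (goods + services) = -378.4 + 42.7 = -335.7
Net primary income = 112.6 - 97.4 = 15.2
Net secondary income = 49.4
Current account = -335.7 + 15.2 + 49.4 = -271.1
Financial account = -(-271.1) = 271.1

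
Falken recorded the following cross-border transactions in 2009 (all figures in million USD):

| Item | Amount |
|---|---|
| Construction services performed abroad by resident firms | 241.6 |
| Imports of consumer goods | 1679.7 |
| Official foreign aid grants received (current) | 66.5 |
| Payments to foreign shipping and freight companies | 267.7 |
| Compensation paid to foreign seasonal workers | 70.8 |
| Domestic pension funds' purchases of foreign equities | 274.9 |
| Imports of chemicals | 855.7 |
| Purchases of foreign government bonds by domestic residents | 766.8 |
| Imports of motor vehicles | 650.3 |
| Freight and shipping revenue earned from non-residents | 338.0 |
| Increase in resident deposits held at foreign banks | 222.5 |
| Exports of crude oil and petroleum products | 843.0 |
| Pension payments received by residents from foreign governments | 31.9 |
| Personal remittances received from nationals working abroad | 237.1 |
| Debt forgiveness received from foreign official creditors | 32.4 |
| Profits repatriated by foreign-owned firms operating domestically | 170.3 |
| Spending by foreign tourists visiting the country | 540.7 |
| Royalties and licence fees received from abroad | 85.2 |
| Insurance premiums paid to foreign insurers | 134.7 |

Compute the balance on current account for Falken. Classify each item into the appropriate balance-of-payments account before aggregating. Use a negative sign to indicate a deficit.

-1445.2

Goods: 843.0 - 855.7 - 1679.7 - 650.3 = -2342.7
Services: -134.7 + 338.0 - 267.7 + 85.2 + 241.6 + 540.7 = 803.1
Primary income: -170.3 - 70.8 = -241.1
Secondary income: 31.9 + 237.1 + 66.5 = 335.5
Current account = (-2342.7) + 803.1 + (-241.1) + 335.5 = -1445.2
(Excluded from the current account — financial account: domestic pension funds' purchases of foreign equities 274.9, purchases of foreign government bonds by domestic residents 766.8, increase in resident deposits held at foreign banks 222.5; capital account: debt forgiveness received from foreign official creditors 32.4.)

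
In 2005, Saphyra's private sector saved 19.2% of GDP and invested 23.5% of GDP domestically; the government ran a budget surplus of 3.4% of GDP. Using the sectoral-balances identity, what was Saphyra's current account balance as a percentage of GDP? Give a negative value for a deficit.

By the sectoral-balances identity, CA = (S_private - I) + (T - G).
Private balance = 19.2 - 23.5 = -4.3
Government balance (T - G) = 3.4
CA = -4.3 + 3.4 = -0.9

-0.9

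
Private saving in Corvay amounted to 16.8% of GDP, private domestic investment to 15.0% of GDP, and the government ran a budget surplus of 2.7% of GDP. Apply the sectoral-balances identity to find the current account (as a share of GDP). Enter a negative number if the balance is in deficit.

4.5

By the sectoral-balances identity, CA = (S_private - I) + (T - G).
Private balance = 16.8 - 15.0 = 1.8
Government balance (T - G) = 2.7
CA = 1.8 + 2.7 = 4.5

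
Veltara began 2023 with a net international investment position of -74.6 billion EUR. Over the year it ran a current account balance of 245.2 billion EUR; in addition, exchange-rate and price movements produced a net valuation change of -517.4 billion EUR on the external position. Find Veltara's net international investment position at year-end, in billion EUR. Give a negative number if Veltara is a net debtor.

Change in NIIP = current account + net valuation change = 245.2 + (-517.4) = -272.2
End-of-year NIIP = -74.6 + (-272.2) = -346.8

-346.8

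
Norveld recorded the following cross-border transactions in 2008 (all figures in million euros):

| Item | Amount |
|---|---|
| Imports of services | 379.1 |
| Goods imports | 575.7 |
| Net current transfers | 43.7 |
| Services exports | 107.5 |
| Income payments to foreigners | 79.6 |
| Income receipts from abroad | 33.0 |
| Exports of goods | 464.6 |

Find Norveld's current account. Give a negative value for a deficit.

Goods balance = 464.6 - 575.7 = -111.1
Services balance = 107.5 - 379.1 = -271.6
Trade balance (goods + services) = -111.1 + (-271.6) = -382.7
Net primary income = 33.0 - 79.6 = -46.6
Net secondary income = 43.7
Current account = -382.7 + (-46.6) + 43.7 = -385.6

-385.6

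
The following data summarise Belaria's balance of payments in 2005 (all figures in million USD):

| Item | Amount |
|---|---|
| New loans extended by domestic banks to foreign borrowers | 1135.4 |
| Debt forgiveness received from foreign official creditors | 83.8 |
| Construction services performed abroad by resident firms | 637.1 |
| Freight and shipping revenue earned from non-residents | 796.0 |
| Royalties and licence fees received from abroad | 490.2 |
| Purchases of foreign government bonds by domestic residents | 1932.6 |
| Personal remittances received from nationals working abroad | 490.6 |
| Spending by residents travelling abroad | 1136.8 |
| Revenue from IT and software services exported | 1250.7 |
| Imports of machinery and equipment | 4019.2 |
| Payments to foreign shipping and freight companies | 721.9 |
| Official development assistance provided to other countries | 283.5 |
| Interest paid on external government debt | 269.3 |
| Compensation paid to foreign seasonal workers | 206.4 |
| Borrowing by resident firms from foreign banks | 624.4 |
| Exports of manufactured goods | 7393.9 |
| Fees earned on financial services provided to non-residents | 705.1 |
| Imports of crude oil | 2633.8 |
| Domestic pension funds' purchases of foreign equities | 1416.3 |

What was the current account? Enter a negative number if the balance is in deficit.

Goods: -2633.8 + 7393.9 - 4019.2 = 740.9
Services: 637.1 - 721.9 - 1136.8 + 796.0 + 1250.7 + 705.1 + 490.2 = 2020.4
Primary income: -269.3 - 206.4 = -475.7
Secondary income: 490.6 - 283.5 = 207.1
Current account = 740.9 + 2020.4 + (-475.7) + 207.1 = 2492.7
(Excluded from the current account — financial account: new loans extended by domestic banks to foreign borrowers 1135.4, purchases of foreign government bonds by domestic residents 1932.6, borrowing by resident firms from foreign banks 624.4, domestic pension funds' purchases of foreign equities 1416.3; capital account: debt forgiveness received from foreign official creditors 83.8.)

2492.7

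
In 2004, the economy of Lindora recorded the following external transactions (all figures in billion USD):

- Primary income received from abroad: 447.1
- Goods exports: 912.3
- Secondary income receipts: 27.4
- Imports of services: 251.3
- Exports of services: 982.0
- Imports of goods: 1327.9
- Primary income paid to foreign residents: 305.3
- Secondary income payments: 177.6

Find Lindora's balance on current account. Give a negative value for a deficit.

306.7

Goods balance = 912.3 - 1327.9 = -415.6
Services balance = 982.0 - 251.3 = 730.7
Trade balance (goods + services) = -415.6 + 730.7 = 315.1
Net primary income = 447.1 - 305.3 = 141.8
Net secondary income = 27.4 - 177.6 = -150.2
Current account = 315.1 + 141.8 + (-150.2) = 306.7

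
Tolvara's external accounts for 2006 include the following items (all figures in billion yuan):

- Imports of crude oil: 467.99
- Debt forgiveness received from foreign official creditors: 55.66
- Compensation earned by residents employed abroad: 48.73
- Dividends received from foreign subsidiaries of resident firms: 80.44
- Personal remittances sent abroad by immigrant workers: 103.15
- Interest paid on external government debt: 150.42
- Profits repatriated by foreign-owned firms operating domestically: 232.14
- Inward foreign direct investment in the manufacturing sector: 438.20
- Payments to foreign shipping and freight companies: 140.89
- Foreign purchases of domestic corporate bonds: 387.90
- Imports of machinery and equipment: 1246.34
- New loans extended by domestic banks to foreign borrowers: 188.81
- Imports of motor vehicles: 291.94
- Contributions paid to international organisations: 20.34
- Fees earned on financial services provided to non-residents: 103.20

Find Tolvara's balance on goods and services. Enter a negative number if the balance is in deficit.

-2043.96

Goods: -467.99 - 291.94 - 1246.34 = -2006.27
Services: -140.89 + 103.20 = -37.69
Trade balance = -2006.27 + (-37.69) = -2043.96
(Excluded from the trade balance — capital account: debt forgiveness received from foreign official creditors 55.66; primary income: compensation earned by residents employed abroad 48.73, dividends received from foreign subsidiaries of resident firms 80.44, interest paid on external government debt 150.42, profits repatriated by foreign-owned firms operating domestically 232.14; secondary income: personal remittances sent abroad by immigrant workers 103.15, contributions paid to international organisations 20.34; financial account: inward foreign direct investment in the manufacturing sector 438.20, foreign purchases of domestic corporate bonds 387.90, new loans extended by domestic banks to foreign borrowers 188.81.)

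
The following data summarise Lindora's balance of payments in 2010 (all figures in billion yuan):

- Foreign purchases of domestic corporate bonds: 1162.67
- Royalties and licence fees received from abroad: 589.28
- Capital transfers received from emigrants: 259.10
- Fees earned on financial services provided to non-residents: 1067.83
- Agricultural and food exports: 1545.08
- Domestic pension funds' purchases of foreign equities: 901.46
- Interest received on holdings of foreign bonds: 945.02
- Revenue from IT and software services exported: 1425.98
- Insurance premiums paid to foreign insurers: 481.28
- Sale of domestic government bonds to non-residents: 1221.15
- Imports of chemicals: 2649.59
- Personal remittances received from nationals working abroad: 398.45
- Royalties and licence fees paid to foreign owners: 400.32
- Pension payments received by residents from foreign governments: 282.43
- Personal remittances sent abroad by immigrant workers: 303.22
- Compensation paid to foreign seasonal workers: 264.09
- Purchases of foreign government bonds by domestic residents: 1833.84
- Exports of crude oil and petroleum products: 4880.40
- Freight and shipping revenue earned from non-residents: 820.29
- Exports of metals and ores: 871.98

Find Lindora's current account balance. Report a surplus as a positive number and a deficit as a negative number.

Goods: 871.98 - 2649.59 + 1545.08 + 4880.40 = 4647.87
Services: -400.32 - 481.28 + 589.28 + 1067.83 + 820.29 + 1425.98 = 3021.78
Primary income: -264.09 + 945.02 = 680.93
Secondary income: 282.43 + 398.45 - 303.22 = 377.66
Current account = 4647.87 + 3021.78 + 680.93 + 377.66 = 8728.24
(Excluded from the current account — financial account: foreign purchases of domestic corporate bonds 1162.67, domestic pension funds' purchases of foreign equities 901.46, sale of domestic government bonds to non-residents 1221.15, purchases of foreign government bonds by domestic residents 1833.84; capital account: capital transfers received from emigrants 259.10.)

8728.24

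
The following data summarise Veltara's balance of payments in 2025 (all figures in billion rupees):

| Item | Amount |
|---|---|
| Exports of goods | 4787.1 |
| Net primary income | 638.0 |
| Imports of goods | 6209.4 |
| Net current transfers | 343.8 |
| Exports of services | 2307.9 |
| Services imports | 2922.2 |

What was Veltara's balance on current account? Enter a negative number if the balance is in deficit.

-1054.8

Goods balance = 4787.1 - 6209.4 = -1422.3
Services balance = 2307.9 - 2922.2 = -614.3
Trade balance (goods + services) = -1422.3 + (-614.3) = -2036.6
Net primary income = 638.0
Net secondary income = 343.8
Current account = -2036.6 + 638.0 + 343.8 = -1054.8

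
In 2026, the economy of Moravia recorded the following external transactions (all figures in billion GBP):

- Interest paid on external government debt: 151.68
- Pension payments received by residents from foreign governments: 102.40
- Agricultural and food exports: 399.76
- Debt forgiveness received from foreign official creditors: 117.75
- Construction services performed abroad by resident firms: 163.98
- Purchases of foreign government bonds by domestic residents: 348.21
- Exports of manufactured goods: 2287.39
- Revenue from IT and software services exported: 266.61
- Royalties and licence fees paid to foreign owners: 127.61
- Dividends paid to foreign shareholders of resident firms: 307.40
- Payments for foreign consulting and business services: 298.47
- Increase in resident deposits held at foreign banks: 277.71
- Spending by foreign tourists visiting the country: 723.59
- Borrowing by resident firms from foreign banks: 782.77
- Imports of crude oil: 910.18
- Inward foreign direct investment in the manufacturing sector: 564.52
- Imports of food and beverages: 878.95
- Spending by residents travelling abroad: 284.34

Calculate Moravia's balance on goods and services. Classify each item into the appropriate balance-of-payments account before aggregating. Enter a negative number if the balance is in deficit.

1341.78

Goods: -878.95 + 399.76 - 910.18 + 2287.39 = 898.02
Services: -298.47 - 127.61 - 284.34 + 723.59 + 266.61 + 163.98 = 443.76
Trade balance = 898.02 + 443.76 = 1341.78
(Excluded from the trade balance — primary income: interest paid on external government debt 151.68, dividends paid to foreign shareholders of resident firms 307.40; secondary income: pension payments received by residents from foreign governments 102.40; capital account: debt forgiveness received from foreign official creditors 117.75; financial account: purchases of foreign government bonds by domestic residents 348.21, increase in resident deposits held at foreign banks 277.71, borrowing by resident firms from foreign banks 782.77, inward foreign direct investment in the manufacturing sector 564.52.)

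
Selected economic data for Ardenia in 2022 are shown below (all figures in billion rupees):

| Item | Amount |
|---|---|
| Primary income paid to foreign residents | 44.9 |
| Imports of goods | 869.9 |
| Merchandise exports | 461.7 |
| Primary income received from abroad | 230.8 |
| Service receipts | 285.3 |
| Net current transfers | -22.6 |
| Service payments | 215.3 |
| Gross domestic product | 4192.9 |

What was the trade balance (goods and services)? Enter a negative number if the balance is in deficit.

Goods balance = 461.7 - 869.9 = -408.2
Services balance = 285.3 - 215.3 = 70.0
Trade balance (goods + services) = -408.2 + 70.0 = -338.2

-338.2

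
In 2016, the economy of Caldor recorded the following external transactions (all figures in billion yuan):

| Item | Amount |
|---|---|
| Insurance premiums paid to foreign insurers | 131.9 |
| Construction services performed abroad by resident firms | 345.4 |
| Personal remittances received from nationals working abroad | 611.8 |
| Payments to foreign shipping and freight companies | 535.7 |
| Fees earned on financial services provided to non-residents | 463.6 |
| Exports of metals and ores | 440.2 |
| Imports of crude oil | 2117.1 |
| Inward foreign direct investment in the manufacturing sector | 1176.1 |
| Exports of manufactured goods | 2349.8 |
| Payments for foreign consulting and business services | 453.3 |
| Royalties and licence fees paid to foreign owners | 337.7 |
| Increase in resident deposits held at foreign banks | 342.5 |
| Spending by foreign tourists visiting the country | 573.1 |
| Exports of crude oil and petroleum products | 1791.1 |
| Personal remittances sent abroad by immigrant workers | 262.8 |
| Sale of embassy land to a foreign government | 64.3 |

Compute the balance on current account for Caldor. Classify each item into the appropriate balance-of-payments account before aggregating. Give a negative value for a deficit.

2736.5

Goods: 2349.8 + 440.2 + 1791.1 - 2117.1 = 2464.0
Services: -453.3 - 535.7 + 463.6 + 573.1 - 131.9 + 345.4 - 337.7 = -76.5
Secondary income: 611.8 - 262.8 = 349.0
Current account = 2464.0 + (-76.5) + 349.0 = 2736.5
(Excluded from the current account — financial account: inward foreign direct investment in the manufacturing sector 1176.1, increase in resident deposits held at foreign banks 342.5; capital account: sale of embassy land to a foreign government 64.3.)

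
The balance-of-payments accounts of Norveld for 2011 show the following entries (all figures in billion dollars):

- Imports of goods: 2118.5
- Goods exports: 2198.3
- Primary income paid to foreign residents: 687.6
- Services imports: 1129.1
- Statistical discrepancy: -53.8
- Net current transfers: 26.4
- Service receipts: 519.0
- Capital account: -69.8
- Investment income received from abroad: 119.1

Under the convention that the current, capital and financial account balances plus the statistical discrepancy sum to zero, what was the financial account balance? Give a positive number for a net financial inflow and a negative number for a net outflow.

1196.0

Goods balance = 2198.3 - 2118.5 = 79.8
Services balance = 519.0 - 1129.1 = -610.1
Trade balance (goods + services) = 79.8 + (-610.1) = -530.3
Net primary income = 119.1 - 687.6 = -568.5
Net secondary income = 26.4
Current account = -530.3 + (-568.5) + 26.4 = -1072.4
Financial account = -(-1072.4 + (-69.8) + (-53.8)) = 1196.0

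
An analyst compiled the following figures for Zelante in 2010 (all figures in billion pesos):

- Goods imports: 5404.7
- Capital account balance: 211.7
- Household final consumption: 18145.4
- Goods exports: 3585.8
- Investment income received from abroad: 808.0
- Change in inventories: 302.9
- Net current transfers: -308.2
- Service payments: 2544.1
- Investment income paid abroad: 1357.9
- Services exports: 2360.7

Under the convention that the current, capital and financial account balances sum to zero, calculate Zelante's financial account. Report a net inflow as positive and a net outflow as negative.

2648.7

Goods balance = 3585.8 - 5404.7 = -1818.9
Services balance = 2360.7 - 2544.1 = -183.4
Trade balance (goods + services) = -1818.9 + (-183.4) = -2002.3
Net primary income = 808.0 - 1357.9 = -549.9
Net secondary income = -308.2
Current account = -2002.3 + (-549.9) + (-308.2) = -2860.4
Financial account = -(-2860.4 + 211.7) = 2648.7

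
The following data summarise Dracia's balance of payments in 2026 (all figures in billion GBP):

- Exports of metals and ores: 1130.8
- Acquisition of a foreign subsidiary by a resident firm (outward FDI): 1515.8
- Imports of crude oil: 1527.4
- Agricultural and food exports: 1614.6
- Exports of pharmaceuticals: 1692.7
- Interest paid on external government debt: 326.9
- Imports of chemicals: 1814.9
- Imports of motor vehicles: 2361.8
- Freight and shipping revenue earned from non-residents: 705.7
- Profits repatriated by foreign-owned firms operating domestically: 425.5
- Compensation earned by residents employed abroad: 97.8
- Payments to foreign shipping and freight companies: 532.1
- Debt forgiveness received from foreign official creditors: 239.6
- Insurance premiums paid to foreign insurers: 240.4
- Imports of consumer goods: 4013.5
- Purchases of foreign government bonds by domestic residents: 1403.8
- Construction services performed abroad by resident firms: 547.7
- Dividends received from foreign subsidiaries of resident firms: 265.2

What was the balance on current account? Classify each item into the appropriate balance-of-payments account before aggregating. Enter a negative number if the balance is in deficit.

-5188.0

Goods: 1614.6 + 1692.7 + 1130.8 - 1814.9 - 4013.5 - 2361.8 - 1527.4 = -5279.5
Services: 705.7 - 532.1 + 547.7 - 240.4 = 480.9
Primary income: -326.9 - 425.5 + 97.8 + 265.2 = -389.4
Current account = (-5279.5) + 480.9 + (-389.4) = -5188.0
(Excluded from the current account — financial account: acquisition of a foreign subsidiary by a resident firm (outward FDI) 1515.8, purchases of foreign government bonds by domestic residents 1403.8; capital account: debt forgiveness received from foreign official creditors 239.6.)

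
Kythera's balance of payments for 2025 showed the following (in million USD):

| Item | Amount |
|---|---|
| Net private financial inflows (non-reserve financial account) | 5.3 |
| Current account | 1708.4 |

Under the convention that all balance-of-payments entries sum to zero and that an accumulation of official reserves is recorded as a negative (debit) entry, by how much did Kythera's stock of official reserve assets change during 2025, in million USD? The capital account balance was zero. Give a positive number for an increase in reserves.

1713.7

Official reserve transactions balance = -(1708.4 + 5.3) = -1713.7
An accumulation of reserves is recorded as a debit (negative entry), so the change in the stock of reserves is the negative of that balance.
Change in official reserves = -(-1713.7) = 1713.7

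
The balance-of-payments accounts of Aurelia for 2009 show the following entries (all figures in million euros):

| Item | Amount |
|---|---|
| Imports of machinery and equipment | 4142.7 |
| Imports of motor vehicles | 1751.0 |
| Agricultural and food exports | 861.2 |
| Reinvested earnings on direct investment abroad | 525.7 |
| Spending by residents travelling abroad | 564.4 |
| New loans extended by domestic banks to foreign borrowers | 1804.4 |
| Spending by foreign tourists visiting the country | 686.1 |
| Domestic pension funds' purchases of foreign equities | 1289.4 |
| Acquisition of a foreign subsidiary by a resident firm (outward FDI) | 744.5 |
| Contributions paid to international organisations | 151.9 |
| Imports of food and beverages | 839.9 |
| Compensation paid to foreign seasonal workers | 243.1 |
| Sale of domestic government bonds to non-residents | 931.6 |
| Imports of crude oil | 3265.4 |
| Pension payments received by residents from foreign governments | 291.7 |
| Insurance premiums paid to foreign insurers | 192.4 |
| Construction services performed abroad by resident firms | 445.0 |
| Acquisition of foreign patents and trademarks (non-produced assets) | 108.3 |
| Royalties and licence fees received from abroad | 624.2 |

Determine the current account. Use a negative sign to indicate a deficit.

-7716.9

Goods: -1751.0 - 4142.7 - 3265.4 - 839.9 + 861.2 = -9137.8
Services: -564.4 + 624.2 + 686.1 - 192.4 + 445.0 = 998.5
Primary income: 525.7 - 243.1 = 282.6
Secondary income: 291.7 - 151.9 = 139.8
Current account = (-9137.8) + 998.5 + 282.6 + 139.8 = -7716.9
(Excluded from the current account — financial account: new loans extended by domestic banks to foreign borrowers 1804.4, domestic pension funds' purchases of foreign equities 1289.4, acquisition of a foreign subsidiary by a resident firm (outward FDI) 744.5, sale of domestic government bonds to non-residents 931.6; capital account: acquisition of foreign patents and trademarks (non-produced assets) 108.3.)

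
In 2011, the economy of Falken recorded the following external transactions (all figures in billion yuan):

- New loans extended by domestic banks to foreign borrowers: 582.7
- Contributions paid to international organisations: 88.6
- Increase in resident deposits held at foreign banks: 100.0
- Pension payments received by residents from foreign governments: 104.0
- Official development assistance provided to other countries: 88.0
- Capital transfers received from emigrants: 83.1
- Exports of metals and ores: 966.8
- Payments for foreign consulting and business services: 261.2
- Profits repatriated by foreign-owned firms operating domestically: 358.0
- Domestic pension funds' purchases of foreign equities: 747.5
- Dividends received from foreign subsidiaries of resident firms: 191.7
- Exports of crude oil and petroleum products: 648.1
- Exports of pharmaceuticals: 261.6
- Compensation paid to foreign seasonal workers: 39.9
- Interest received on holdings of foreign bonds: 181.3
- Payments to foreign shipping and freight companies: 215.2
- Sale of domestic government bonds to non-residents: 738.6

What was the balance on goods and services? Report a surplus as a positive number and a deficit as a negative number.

Goods: 966.8 + 261.6 + 648.1 = 1876.5
Services: -215.2 - 261.2 = -476.4
Trade balance = 1876.5 + (-476.4) = 1400.1
(Excluded from the trade balance — financial account: new loans extended by domestic banks to foreign borrowers 582.7, increase in resident deposits held at foreign banks 100.0, domestic pension funds' purchases of foreign equities 747.5, sale of domestic government bonds to non-residents 738.6; secondary income: contributions paid to international organisations 88.6, pension payments received by residents from foreign governments 104.0, official development assistance provided to other countries 88.0; capital account: capital transfers received from emigrants 83.1; primary income: profits repatriated by foreign-owned firms operating domestically 358.0, dividends received from foreign subsidiaries of resident firms 191.7, compensation paid to foreign seasonal workers 39.9, interest received on holdings of foreign bonds 181.3.)

1400.1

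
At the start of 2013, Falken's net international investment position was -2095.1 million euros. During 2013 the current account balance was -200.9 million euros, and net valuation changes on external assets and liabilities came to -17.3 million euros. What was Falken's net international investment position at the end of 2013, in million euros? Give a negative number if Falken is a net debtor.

-2313.3

Change in NIIP = current account + net valuation change = -200.9 + (-17.3) = -218.2
End-of-year NIIP = -2095.1 + (-218.2) = -2313.3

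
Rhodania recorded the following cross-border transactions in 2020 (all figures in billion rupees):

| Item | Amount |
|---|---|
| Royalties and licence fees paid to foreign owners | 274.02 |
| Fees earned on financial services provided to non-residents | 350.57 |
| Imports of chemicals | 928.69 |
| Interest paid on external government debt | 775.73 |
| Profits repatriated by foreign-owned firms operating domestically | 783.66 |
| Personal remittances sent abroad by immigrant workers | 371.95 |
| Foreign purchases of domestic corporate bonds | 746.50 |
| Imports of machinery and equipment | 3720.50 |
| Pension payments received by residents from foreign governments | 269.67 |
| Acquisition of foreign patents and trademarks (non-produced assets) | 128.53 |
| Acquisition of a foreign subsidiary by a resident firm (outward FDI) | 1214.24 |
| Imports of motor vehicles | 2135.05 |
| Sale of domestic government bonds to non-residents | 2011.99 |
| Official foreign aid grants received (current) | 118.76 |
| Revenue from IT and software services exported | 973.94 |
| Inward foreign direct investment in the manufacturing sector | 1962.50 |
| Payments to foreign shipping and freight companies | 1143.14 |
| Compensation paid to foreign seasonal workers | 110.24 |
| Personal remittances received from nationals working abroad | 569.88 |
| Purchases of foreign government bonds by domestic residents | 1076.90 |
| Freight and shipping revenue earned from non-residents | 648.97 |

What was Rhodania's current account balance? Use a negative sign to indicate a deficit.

-7311.19

Goods: -3720.50 - 2135.05 - 928.69 = -6784.24
Services: -1143.14 + 648.97 + 350.57 - 274.02 + 973.94 = 556.32
Primary income: -110.24 - 783.66 - 775.73 = -1669.63
Secondary income: 569.88 + 269.67 - 371.95 + 118.76 = 586.36
Current account = (-6784.24) + 556.32 + (-1669.63) + 586.36 = -7311.19
(Excluded from the current account — financial account: foreign purchases of domestic corporate bonds 746.50, acquisition of a foreign subsidiary by a resident firm (outward FDI) 1214.24, sale of domestic government bonds to non-residents 2011.99, inward foreign direct investment in the manufacturing sector 1962.50, purchases of foreign government bonds by domestic residents 1076.90; capital account: acquisition of foreign patents and trademarks (non-produced assets) 128.53.)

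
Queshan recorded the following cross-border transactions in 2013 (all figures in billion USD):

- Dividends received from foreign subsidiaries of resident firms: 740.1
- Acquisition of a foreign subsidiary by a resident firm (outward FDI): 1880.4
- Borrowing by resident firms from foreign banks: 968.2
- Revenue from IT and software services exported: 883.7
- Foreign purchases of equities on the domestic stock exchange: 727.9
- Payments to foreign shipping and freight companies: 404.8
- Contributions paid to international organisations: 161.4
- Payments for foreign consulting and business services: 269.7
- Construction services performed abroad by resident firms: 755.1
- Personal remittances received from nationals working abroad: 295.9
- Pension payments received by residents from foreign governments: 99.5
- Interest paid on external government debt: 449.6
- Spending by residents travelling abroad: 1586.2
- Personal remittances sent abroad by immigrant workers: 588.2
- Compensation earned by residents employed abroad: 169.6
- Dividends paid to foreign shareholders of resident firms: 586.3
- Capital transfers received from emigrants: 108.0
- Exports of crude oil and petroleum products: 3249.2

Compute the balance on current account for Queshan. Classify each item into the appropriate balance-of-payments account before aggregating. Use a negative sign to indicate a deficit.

2146.9

Goods: 3249.2
Services: -1586.2 - 269.7 + 883.7 - 404.8 + 755.1 = -621.9
Primary income: 169.6 - 449.6 + 740.1 - 586.3 = -126.2
Secondary income: -161.4 + 295.9 + 99.5 - 588.2 = -354.2
Current account = 3249.2 + (-621.9) + (-126.2) + (-354.2) = 2146.9
(Excluded from the current account — financial account: acquisition of a foreign subsidiary by a resident firm (outward FDI) 1880.4, borrowing by resident firms from foreign banks 968.2, foreign purchases of equities on the domestic stock exchange 727.9; capital account: capital transfers received from emigrants 108.0.)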